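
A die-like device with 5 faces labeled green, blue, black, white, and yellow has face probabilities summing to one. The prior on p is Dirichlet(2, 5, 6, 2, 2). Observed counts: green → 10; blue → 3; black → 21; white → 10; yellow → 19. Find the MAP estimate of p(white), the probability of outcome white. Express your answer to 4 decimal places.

MAP estimate of p(white) = 0.1467

The posterior is Dirichlet(αᵢ + nᵢ) = Dirichlet(12, 8, 27, 12, 21).
For a Dirichlet(a₁,…,a_K) with all aᵢ > 1, the mode has j-th component (aⱼ − 1)/(Σaᵢ − K).
Here Σaᵢ = 80 and K = 5, so p(white) = (12 − 1)/(80 − 5) = 11/75 ≈ 0.1467.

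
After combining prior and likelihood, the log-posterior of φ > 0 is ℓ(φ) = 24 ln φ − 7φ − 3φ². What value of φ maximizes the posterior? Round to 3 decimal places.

φ̂_MAP = 1.500

ℓ'(φ) = 24/φ − 7 − 6φ. Setting this to zero and multiplying by φ: 6φ² + 7φ − 24 = 0.
φ = (−7 + √(7² + 4·6·24)) / (2·6) = (−7 + √625) / 12 = (−7 + 25)/12 = 3/2.
ℓ''(φ) = −24/φ² − 6 < 0, confirming a maximum.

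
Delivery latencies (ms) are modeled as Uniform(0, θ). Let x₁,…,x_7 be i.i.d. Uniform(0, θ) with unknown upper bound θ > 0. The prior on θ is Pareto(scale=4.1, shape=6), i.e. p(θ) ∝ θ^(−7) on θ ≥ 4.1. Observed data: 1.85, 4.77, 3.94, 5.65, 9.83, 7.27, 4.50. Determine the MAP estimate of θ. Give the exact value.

The Uniform(0, θ) likelihood is θ^(−n) for θ ≥ max(xᵢ), zero otherwise. Here max(xᵢ) = 9.83.
Posterior ∝ θ^(−7) · θ^(−7) = θ^(−14) on θ ≥ max(4.1, 9.83) = 9.83.
This density is strictly decreasing in θ, so the posterior mode lies at the lower boundary of the support.

θ̂_MAP = 9.83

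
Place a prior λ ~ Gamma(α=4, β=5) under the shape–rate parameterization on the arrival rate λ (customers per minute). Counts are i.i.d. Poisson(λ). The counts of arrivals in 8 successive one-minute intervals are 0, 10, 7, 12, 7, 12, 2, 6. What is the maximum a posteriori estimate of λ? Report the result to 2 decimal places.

λ̂_MAP = 4.54

Σxᵢ = 0+10+7+12+7+12+2+6 = 56, with n = 8.
Posterior ∝ λ^3e^(−5λ) · λ^56e^(−8λ) = λ^59e^(−13λ), i.e. Gamma(shape=60, rate=13).
The mode of a Gamma(a, b) with a ≥ 1 (shape–rate) is (a−1)/b = 59/13 ≈ 4.54.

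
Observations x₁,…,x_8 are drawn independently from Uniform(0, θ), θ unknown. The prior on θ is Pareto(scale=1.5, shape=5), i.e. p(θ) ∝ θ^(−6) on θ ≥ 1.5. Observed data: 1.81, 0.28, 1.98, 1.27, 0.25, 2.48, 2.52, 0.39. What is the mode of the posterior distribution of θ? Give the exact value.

θ̂_MAP = 2.52

The Uniform(0, θ) likelihood is θ^(−n) for θ ≥ max(xᵢ), zero otherwise. Here max(xᵢ) = 2.52.
Posterior ∝ θ^(−6) · θ^(−8) = θ^(−14) on θ ≥ max(1.5, 2.52) = 2.52.
This density is strictly decreasing in θ, so the posterior mode lies at the lower boundary of the support.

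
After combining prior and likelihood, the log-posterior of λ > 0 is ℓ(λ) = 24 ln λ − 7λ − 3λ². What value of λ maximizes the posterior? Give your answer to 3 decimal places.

ℓ'(λ) = 24/λ − 7 − 6λ. Setting this to zero and multiplying by λ: 6λ² + 7λ − 24 = 0.
λ = (−7 + √(7² + 4·6·24)) / (2·6) = (−7 + √625) / 12 = (−7 + 25)/12 = 3/2.
ℓ''(λ) = −24/λ² − 6 < 0, confirming a maximum.

λ̂_MAP = 1.500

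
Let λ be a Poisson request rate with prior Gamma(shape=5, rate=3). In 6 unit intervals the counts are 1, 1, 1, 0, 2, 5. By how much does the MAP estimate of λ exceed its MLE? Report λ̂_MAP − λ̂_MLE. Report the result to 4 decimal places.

Σxᵢ = 10. Posterior is Gamma(15, 9); MAP = (15−1)/9 = 14/9 ≈ 1.55556.
MLE = x̄ = 10/6 ≈ 1.66667.
Difference = 14/9 − 10/6 = -1/9 ≈ -0.1111.

MAP − MLE = -0.1111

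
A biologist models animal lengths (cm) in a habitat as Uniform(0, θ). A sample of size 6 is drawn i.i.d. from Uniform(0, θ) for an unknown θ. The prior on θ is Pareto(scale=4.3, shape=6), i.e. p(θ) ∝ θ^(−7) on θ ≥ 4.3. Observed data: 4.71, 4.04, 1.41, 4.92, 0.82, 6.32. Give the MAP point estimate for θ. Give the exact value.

θ̂_MAP = 6.32

The Uniform(0, θ) likelihood is θ^(−n) for θ ≥ max(xᵢ), zero otherwise. Here max(xᵢ) = 6.32.
Posterior ∝ θ^(−7) · θ^(−6) = θ^(−13) on θ ≥ max(4.3, 6.32) = 6.32.
This density is strictly decreasing in θ, so the posterior mode lies at the lower boundary of the support.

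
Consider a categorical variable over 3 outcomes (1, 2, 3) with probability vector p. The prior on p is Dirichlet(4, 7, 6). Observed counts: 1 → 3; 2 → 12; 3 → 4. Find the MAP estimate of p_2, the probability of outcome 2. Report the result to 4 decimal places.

MAP estimate: 0.5455

The posterior is Dirichlet(αᵢ + nᵢ) = Dirichlet(7, 19, 10).
For a Dirichlet(a₁,…,a_K) with all aᵢ > 1, the mode has j-th component (aⱼ − 1)/(Σaᵢ − K).
Here Σaᵢ = 36 and K = 3, so p_2 = (19 − 1)/(36 − 3) = 18/33 ≈ 0.5455.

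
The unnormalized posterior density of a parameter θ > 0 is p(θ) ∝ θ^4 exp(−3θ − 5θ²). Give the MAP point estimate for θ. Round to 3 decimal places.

ℓ'(θ) = 4/θ − 3 − 10θ. Setting this to zero and multiplying by θ: 10θ² + 3θ − 4 = 0.
θ = (−3 + √(3² + 4·10·4)) / (2·10) = (−3 + √169) / 20 = (−3 + 13)/20 = 1/2.
ℓ''(θ) = −4/θ² − 10 < 0, confirming a maximum.

θ̂_MAP = 0.500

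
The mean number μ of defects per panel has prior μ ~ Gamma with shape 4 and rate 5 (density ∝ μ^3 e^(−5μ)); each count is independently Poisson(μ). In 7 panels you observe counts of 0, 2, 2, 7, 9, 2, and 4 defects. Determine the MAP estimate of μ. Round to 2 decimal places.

μ̂_MAP = 2.42

Σxᵢ = 0+2+2+7+9+2+4 = 26, with n = 7.
Posterior ∝ μ^3e^(−5μ) · μ^26e^(−7μ) = μ^29e^(−12μ), i.e. Gamma(shape=30, rate=12).
The mode of a Gamma(a, b) with a ≥ 1 (shape–rate) is (a−1)/b = 29/12 ≈ 2.42.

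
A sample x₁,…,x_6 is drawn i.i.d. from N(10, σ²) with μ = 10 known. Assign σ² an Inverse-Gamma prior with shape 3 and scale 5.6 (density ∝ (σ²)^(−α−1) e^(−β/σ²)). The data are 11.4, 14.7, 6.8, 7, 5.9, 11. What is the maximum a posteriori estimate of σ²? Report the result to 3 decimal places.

σ̂²_MAP = 5.164

Sum of squared deviations about the known mean: SS = (11.4−10)² + (14.7−10)² + (6.8−10)² + (7−10)² + (5.9−10)² + (11−10)² = 61.1.
The Normal likelihood contributes (σ²)^(−n/2) exp(−SS/(2σ²)), so the posterior is Inverse-Gamma(α + n/2, β + SS/2) = Inverse-Gamma(6, 36.15).
The mode of Inverse-Gamma(a, b) is b/(a+1) = 36.15/7 ≈ 5.164.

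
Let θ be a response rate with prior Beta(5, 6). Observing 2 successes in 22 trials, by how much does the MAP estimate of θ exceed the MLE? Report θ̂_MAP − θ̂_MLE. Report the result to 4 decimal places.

Posterior is Beta(7, 26); MAP = (7−1)/(33−2) = 6/31 ≈ 0.19355.
MLE ignores the prior: θ̂_MLE = k/n = 2/22 ≈ 0.09091.
Difference = 6/31 − 2/22 = 35/341 ≈ 0.1026.

MAP − MLE = 0.1026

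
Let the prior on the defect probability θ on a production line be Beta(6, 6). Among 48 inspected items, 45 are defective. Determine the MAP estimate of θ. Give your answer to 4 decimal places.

θ̂_MAP = 0.8621

Prior: Beta(6, 6).
Data: 45 successes in 48 trials. The binomial likelihood contributes θ^45(1−θ)^3, so the posterior is Beta(6+45, 6+3) = Beta(51, 9).
For Beta(a, b) with a, b > 1 the mode is (a−1)/(a+b−2) = 50/58 ≈ 0.8621.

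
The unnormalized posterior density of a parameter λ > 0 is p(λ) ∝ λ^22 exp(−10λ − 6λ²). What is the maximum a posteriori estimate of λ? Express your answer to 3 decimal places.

λ̂_MAP = 1.000

ℓ'(λ) = 22/λ − 10 − 12λ. Setting this to zero and multiplying by λ: 12λ² + 10λ − 22 = 0.
λ = (−10 + √(10² + 4·12·22)) / (2·12) = (−10 + √1156) / 24 = (−10 + 34)/24 = 1.
ℓ''(λ) = −22/λ² − 12 < 0, confirming a maximum.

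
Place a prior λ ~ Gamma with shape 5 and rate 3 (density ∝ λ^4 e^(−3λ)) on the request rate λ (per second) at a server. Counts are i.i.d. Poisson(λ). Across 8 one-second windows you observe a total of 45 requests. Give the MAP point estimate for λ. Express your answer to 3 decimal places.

Σxᵢ = 45, n = 8.
Posterior ∝ λ^4e^(−3λ) · λ^45e^(−8λ) = λ^49e^(−11λ), i.e. Gamma(shape=50, rate=11).
The mode of a Gamma(a, b) with a ≥ 1 (shape–rate) is (a−1)/b = 49/11 ≈ 4.455.

λ̂_MAP = 4.455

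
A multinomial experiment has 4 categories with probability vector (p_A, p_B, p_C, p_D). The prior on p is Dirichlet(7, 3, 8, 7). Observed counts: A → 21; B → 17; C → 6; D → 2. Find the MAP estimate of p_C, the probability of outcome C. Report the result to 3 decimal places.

The posterior is Dirichlet(αᵢ + nᵢ) = Dirichlet(28, 20, 14, 9).
For a Dirichlet(a₁,…,a_K) with all aᵢ > 1, the mode has j-th component (aⱼ − 1)/(Σaᵢ − K).
Here Σaᵢ = 71 and K = 4, so p_C = (14 − 1)/(71 − 4) = 13/67 ≈ 0.194.

MAP estimate of p_C = 0.194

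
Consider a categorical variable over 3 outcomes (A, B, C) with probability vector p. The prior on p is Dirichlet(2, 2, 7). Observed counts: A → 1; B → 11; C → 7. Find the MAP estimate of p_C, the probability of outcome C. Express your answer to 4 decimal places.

The posterior is Dirichlet(αᵢ + nᵢ) = Dirichlet(3, 13, 14).
For a Dirichlet(a₁,…,a_K) with all aᵢ > 1, the mode has j-th component (aⱼ − 1)/(Σaᵢ − K).
Here Σaᵢ = 30 and K = 3, so p_C = (14 − 1)/(30 − 3) = 13/27 ≈ 0.4815.

MAP estimate of p_C = 0.4815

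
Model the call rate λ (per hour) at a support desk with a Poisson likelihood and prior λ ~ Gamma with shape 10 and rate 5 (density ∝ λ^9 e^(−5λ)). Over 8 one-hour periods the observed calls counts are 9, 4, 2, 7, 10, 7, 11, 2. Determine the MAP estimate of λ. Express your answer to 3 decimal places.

Σxᵢ = 9+4+2+7+10+7+11+2 = 52, with n = 8.
Posterior ∝ λ^9e^(−5λ) · λ^52e^(−8λ) = λ^61e^(−13λ), i.e. Gamma(shape=62, rate=13).
The mode of a Gamma(a, b) with a ≥ 1 (shape–rate) is (a−1)/b = 61/13 ≈ 4.692.

λ̂_MAP = 4.692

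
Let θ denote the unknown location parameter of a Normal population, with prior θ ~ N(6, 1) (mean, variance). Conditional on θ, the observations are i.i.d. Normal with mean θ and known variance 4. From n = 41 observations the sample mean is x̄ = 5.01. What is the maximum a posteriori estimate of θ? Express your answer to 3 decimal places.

θ̂_MAP = 5.098

n = 41, x̄ = 5.01.
For a Normal prior and Normal likelihood with known variance, the posterior is Normal; its mode equals its mean, the precision-weighted average.
Prior precision 1/σ₀² = 1/1 = 1; data precision n/σ² = 41/4 = 10.25.
θ̂ = (1·6 + 10.25·5.01) / (1 + 10.25) = 57.3525/11.25 = 5.098.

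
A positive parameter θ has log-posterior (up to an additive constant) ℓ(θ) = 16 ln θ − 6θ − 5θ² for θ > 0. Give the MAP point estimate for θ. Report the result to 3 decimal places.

ℓ'(θ) = 16/θ − 6 − 10θ. Setting this to zero and multiplying by θ: 10θ² + 6θ − 16 = 0.
θ = (−6 + √(6² + 4·10·16)) / (2·10) = (−6 + √676) / 20 = (−6 + 26)/20 = 1.
ℓ''(θ) = −16/θ² − 10 < 0, confirming a maximum.

θ̂_MAP = 1.000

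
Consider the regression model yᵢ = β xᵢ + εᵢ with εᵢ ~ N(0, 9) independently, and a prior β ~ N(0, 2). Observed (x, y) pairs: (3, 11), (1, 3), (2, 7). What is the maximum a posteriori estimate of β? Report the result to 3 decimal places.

log p(β | y) = −Σ(yᵢ − βxᵢ)²/(2·9) − β²/(2·2) + const.
Setting the derivative to zero: Σxᵢ(yᵢ − βxᵢ)/9 − β/2 = 0, so β = Σxᵢyᵢ / (Σxᵢ² + σ²/τ²).
Σxᵢyᵢ = 3·11 + 1·3 + 2·7 = 50; Σxᵢ² = 14; σ²/τ² = 4.5.
β̂_MAP = 50 / (14 + 4.5) = 50/18.5 ≈ 2.703.

β̂_MAP = 2.703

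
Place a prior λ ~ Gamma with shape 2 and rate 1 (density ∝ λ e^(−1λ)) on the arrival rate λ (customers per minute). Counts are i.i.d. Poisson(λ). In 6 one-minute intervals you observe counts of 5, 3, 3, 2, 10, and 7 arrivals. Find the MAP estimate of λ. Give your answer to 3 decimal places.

λ̂_MAP = 4.429

Σxᵢ = 5+3+3+2+10+7 = 30, with n = 6.
Posterior ∝ λe^(−1λ) · λ^30e^(−6λ) = λ^31e^(−7λ), i.e. Gamma(shape=32, rate=7).
The mode of a Gamma(a, b) with a ≥ 1 (shape–rate) is (a−1)/b = 31/7 ≈ 4.429.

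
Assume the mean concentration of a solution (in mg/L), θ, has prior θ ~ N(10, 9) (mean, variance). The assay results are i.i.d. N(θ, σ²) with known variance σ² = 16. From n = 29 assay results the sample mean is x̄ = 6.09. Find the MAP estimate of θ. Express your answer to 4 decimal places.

θ̂_MAP = 6.3158

n = 29, x̄ = 6.09.
For a Normal prior and Normal likelihood with known variance, the posterior is Normal; its mode equals its mean, the precision-weighted average.
Prior precision 1/σ₀² = 1/9; data precision n/σ² = 29/16 = 1.8125.
θ̂ = ((1/9)·10 + 1.8125·6.09) / (1/9 + 1.8125) = (174949/14400)/(277/144) = 174949/27700 ≈ 6.3158.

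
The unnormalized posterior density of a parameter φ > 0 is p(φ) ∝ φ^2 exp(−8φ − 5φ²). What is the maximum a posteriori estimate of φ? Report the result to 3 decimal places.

φ̂_MAP = 0.200

ℓ'(φ) = 2/φ − 8 − 10φ. Setting this to zero and multiplying by φ: 10φ² + 8φ − 2 = 0.
φ = (−8 + √(8² + 4·10·2)) / (2·10) = (−8 + √144) / 20 = (−8 + 12)/20 = 1/5.
ℓ''(φ) = −2/φ² − 10 < 0, confirming a maximum.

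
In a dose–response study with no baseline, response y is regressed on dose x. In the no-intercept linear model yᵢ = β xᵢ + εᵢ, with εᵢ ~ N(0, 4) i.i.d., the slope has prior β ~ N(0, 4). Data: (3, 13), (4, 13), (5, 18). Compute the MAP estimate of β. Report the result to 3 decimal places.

log p(β | y) = −Σ(yᵢ − βxᵢ)²/(2·4) − β²/(2·4) + const.
Setting the derivative to zero: Σxᵢ(yᵢ − βxᵢ)/4 − β/4 = 0, so β = Σxᵢyᵢ / (Σxᵢ² + σ²/τ²).
Σxᵢyᵢ = 3·13 + 4·13 + 5·18 = 181; Σxᵢ² = 50; σ²/τ² = 1.
β̂_MAP = 181 / (50 + 1) = 181/51 ≈ 3.549.

β̂_MAP = 3.549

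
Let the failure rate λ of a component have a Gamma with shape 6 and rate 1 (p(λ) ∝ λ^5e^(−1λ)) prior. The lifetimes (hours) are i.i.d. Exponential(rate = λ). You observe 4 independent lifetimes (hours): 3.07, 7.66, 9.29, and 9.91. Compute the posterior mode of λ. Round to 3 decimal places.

λ̂_MAP = 0.291

The Exponential(rate=λ) likelihood is ∝ λ^n e^(−λΣtᵢ). Here n = 4 and Σtᵢ = 3.07 + 7.66 + 9.29 + 9.91 = 29.93.
Posterior ∝ λ^5e^(−1λ) · λ^4e^(−29.93λ) = λ^9e^(−30.93λ), i.e. Gamma(10, 30.93).
Mode = (a−1)/b = 9/30.93 ≈ 0.291.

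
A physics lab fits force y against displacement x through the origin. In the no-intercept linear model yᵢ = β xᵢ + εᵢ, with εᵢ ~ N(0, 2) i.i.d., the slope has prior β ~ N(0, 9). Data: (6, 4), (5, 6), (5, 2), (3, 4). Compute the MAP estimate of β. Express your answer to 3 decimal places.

log p(β | y) = −Σ(yᵢ − βxᵢ)²/(2·2) − β²/(2·9) + const.
Setting the derivative to zero: Σxᵢ(yᵢ − βxᵢ)/2 − β/9 = 0, so β = Σxᵢyᵢ / (Σxᵢ² + σ²/τ²).
Σxᵢyᵢ = 6·4 + 5·6 + 5·2 + 3·4 = 76; Σxᵢ² = 95; σ²/τ² = 2/9.
β̂_MAP = 76 / (95 + 2/9) = 76/(857/9) = 684/857 ≈ 0.798.

β̂_MAP = 0.798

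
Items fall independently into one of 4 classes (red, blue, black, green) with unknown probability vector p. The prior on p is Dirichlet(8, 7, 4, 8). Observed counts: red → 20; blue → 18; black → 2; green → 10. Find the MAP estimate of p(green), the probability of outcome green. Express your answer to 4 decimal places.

MAP estimate of p(green) = 0.2329

The posterior is Dirichlet(αᵢ + nᵢ) = Dirichlet(28, 25, 6, 18).
For a Dirichlet(a₁,…,a_K) with all aᵢ > 1, the mode has j-th component (aⱼ − 1)/(Σaᵢ − K).
Here Σaᵢ = 77 and K = 4, so p(green) = (18 − 1)/(77 − 4) = 17/73 ≈ 0.2329.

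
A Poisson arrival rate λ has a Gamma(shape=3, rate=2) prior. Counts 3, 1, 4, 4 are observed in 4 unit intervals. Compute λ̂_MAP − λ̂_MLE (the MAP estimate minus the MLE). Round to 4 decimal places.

MAP − MLE = -0.6667

Σxᵢ = 12. Posterior is Gamma(15, 6); MAP = (15−1)/6 = 14/6 ≈ 2.33333.
MLE = x̄ = 12/4 ≈ 3.00000.
Difference = 14/6 − 12/4 = -2/3 ≈ -0.6667.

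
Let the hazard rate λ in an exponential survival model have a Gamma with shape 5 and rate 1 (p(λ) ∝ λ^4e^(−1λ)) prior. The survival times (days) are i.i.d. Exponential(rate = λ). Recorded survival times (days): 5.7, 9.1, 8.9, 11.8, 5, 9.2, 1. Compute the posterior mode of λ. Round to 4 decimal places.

The Exponential(rate=λ) likelihood is ∝ λ^n e^(−λΣtᵢ). Here n = 7 and Σtᵢ = 5.7 + 9.1 + 8.9 + 11.8 + 5 + 9.2 + 1 = 50.7.
Posterior ∝ λ^4e^(−1λ) · λ^7e^(−50.7λ) = λ^11e^(−51.7λ), i.e. Gamma(12, 51.7).
Mode = (a−1)/b = 11/51.7 ≈ 0.2128.

λ̂_MAP = 0.2128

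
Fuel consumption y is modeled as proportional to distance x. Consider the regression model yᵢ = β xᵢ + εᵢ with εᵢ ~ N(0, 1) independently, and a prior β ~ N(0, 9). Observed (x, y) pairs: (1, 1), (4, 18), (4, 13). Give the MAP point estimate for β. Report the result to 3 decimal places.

log p(β | y) = −Σ(yᵢ − βxᵢ)²/(2·1) − β²/(2·9) + const.
Setting the derivative to zero: Σxᵢ(yᵢ − βxᵢ)/1 − β/9 = 0, so β = Σxᵢyᵢ / (Σxᵢ² + σ²/τ²).
Σxᵢyᵢ = 1·1 + 4·18 + 4·13 = 125; Σxᵢ² = 33; σ²/τ² = 1/9.
β̂_MAP = 125 / (33 + 1/9) = 125/(298/9) = 1125/298 ≈ 3.775.

β̂_MAP = 3.775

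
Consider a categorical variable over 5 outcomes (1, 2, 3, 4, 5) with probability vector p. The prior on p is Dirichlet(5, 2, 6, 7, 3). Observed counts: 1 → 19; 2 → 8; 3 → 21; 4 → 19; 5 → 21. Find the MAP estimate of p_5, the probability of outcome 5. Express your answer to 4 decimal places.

MAP estimate: 0.2170

The posterior is Dirichlet(αᵢ + nᵢ) = Dirichlet(24, 10, 27, 26, 24).
For a Dirichlet(a₁,…,a_K) with all aᵢ > 1, the mode has j-th component (aⱼ − 1)/(Σaᵢ − K).
Here Σaᵢ = 111 and K = 5, so p_5 = (24 − 1)/(111 − 5) = 23/106 ≈ 0.2170.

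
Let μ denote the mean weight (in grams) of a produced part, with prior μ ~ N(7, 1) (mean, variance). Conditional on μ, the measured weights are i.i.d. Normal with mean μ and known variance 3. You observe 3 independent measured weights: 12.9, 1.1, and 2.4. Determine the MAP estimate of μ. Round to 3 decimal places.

μ̂_MAP = 6.233

n = 3; x̄ = (12.9 + 1.1 + 2.4)/3 = 16.4/3 = 82/15 ≈ 5.4667.
For a Normal prior and Normal likelihood with known variance, the posterior is Normal; its mode equals its mean, the precision-weighted average.
Prior precision 1/σ₀² = 1/1 = 1; data precision n/σ² = 3/3 = 1.
μ̂ = (1·7 + 1·(82/15)) / (1 + 1) = (187/15)/2 = 187/30 ≈ 6.233.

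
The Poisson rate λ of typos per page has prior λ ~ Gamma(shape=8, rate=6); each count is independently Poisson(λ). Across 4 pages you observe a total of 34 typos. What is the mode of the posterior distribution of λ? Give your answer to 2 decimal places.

Σxᵢ = 34, n = 4.
Posterior ∝ λ^7e^(−6λ) · λ^34e^(−4λ) = λ^41e^(−10λ), i.e. Gamma(shape=42, rate=10).
The mode of a Gamma(a, b) with a ≥ 1 (shape–rate) is (a−1)/b = 41/10 ≈ 4.10.

λ̂_MAP = 4.10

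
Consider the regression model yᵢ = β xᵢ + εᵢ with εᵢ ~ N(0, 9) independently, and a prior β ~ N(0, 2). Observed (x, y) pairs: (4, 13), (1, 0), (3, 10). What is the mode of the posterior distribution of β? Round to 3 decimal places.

log p(β | y) = −Σ(yᵢ − βxᵢ)²/(2·9) − β²/(2·2) + const.
Setting the derivative to zero: Σxᵢ(yᵢ − βxᵢ)/9 − β/2 = 0, so β = Σxᵢyᵢ / (Σxᵢ² + σ²/τ²).
Σxᵢyᵢ = 4·13 + 1·0 + 3·10 = 82; Σxᵢ² = 26; σ²/τ² = 4.5.
β̂_MAP = 82 / (26 + 4.5) = 82/30.5 ≈ 2.689.

β̂_MAP = 2.689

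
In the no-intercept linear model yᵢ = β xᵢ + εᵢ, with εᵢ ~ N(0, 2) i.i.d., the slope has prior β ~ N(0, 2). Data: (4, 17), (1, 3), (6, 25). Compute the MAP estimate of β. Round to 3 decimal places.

β̂_MAP = 4.093

log p(β | y) = −Σ(yᵢ − βxᵢ)²/(2·2) − β²/(2·2) + const.
Setting the derivative to zero: Σxᵢ(yᵢ − βxᵢ)/2 − β/2 = 0, so β = Σxᵢyᵢ / (Σxᵢ² + σ²/τ²).
Σxᵢyᵢ = 4·17 + 1·3 + 6·25 = 221; Σxᵢ² = 53; σ²/τ² = 1.
β̂_MAP = 221 / (53 + 1) = 221/54 ≈ 4.093.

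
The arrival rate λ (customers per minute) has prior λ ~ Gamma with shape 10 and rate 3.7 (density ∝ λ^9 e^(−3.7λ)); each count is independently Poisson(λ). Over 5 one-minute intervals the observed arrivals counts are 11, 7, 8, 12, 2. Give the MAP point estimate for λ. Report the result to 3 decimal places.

Σxᵢ = 11+7+8+12+2 = 40, with n = 5.
Posterior ∝ λ^9e^(−3.7λ) · λ^40e^(−5λ) = λ^49e^(−8.7λ), i.e. Gamma(shape=50, rate=8.7).
The mode of a Gamma(a, b) with a ≥ 1 (shape–rate) is (a−1)/b = 49/8.7 ≈ 5.632.

λ̂_MAP = 5.632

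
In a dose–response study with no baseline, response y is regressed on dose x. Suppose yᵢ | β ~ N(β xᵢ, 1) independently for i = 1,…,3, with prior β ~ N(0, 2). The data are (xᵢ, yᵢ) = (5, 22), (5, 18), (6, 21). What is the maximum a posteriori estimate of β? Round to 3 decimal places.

log p(β | y) = −Σ(yᵢ − βxᵢ)²/(2·1) − β²/(2·2) + const.
Setting the derivative to zero: Σxᵢ(yᵢ − βxᵢ)/1 − β/2 = 0, so β = Σxᵢyᵢ / (Σxᵢ² + σ²/τ²).
Σxᵢyᵢ = 5·22 + 5·18 + 6·21 = 326; Σxᵢ² = 86; σ²/τ² = 0.5.
β̂_MAP = 326 / (86 + 0.5) = 326/86.5 ≈ 3.769.

β̂_MAP = 3.769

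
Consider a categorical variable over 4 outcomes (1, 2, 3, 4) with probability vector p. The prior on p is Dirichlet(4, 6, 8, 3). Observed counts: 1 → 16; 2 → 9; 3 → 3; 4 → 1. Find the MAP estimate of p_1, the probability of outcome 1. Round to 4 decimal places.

MAP estimate: 0.4130

The posterior is Dirichlet(αᵢ + nᵢ) = Dirichlet(20, 15, 11, 4).
For a Dirichlet(a₁,…,a_K) with all aᵢ > 1, the mode has j-th component (aⱼ − 1)/(Σaᵢ − K).
Here Σaᵢ = 50 and K = 4, so p_1 = (20 − 1)/(50 − 4) = 19/46 ≈ 0.4130.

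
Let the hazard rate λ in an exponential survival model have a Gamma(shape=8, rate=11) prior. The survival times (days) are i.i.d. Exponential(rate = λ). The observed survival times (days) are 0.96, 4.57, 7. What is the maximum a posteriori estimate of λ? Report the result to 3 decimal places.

The Exponential(rate=λ) likelihood is ∝ λ^n e^(−λΣtᵢ). Here n = 3 and Σtᵢ = 0.96 + 4.57 + 7 = 12.53.
Posterior ∝ λ^7e^(−11λ) · λ^3e^(−12.53λ) = λ^10e^(−23.53λ), i.e. Gamma(11, 23.53).
Mode = (a−1)/b = 10/23.53 ≈ 0.425.

λ̂_MAP = 0.425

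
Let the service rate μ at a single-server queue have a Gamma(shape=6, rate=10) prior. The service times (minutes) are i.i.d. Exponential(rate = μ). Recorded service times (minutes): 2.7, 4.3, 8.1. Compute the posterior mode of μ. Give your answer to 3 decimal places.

μ̂_MAP = 0.319

The Exponential(rate=μ) likelihood is ∝ μ^n e^(−μΣtᵢ). Here n = 3 and Σtᵢ = 2.7 + 4.3 + 8.1 = 15.1.
Posterior ∝ μ^5e^(−10μ) · μ^3e^(−15.1μ) = μ^8e^(−25.1μ), i.e. Gamma(9, 25.1).
Mode = (a−1)/b = 8/25.1 ≈ 0.319.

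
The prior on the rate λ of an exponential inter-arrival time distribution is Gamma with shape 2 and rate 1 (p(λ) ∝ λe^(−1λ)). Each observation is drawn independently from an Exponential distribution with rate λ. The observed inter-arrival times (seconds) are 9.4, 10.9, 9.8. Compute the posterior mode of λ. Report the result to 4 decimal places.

λ̂_MAP = 0.1286

The Exponential(rate=λ) likelihood is ∝ λ^n e^(−λΣtᵢ). Here n = 3 and Σtᵢ = 9.4 + 10.9 + 9.8 = 30.1.
Posterior ∝ λe^(−1λ) · λ^3e^(−30.1λ) = λ^4e^(−31.1λ), i.e. Gamma(5, 31.1).
Mode = (a−1)/b = 4/31.1 ≈ 0.1286.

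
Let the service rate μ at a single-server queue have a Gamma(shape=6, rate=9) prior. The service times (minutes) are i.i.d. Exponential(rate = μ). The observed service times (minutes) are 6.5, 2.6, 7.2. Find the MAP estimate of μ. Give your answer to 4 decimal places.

The Exponential(rate=μ) likelihood is ∝ μ^n e^(−μΣtᵢ). Here n = 3 and Σtᵢ = 6.5 + 2.6 + 7.2 = 16.3.
Posterior ∝ μ^5e^(−9μ) · μ^3e^(−16.3μ) = μ^8e^(−25.3μ), i.e. Gamma(9, 25.3).
Mode = (a−1)/b = 8/25.3 ≈ 0.3162.

μ̂_MAP = 0.3162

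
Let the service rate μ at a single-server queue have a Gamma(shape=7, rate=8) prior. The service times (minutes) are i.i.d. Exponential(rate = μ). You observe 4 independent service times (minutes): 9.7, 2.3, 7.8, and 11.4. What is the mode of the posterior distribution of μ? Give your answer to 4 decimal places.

The Exponential(rate=μ) likelihood is ∝ μ^n e^(−μΣtᵢ). Here n = 4 and Σtᵢ = 9.7 + 2.3 + 7.8 + 11.4 = 31.2.
Posterior ∝ μ^6e^(−8μ) · μ^4e^(−31.2μ) = μ^10e^(−39.2μ), i.e. Gamma(11, 39.2).
Mode = (a−1)/b = 10/39.2 ≈ 0.2551.

μ̂_MAP = 0.2551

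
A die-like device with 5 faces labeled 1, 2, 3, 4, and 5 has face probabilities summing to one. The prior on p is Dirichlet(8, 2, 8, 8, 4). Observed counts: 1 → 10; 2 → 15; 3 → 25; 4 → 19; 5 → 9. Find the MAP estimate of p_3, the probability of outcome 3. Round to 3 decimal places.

MAP estimate: 0.311

The posterior is Dirichlet(αᵢ + nᵢ) = Dirichlet(18, 17, 33, 27, 13).
For a Dirichlet(a₁,…,a_K) with all aᵢ > 1, the mode has j-th component (aⱼ − 1)/(Σaᵢ − K).
Here Σaᵢ = 108 and K = 5, so p_3 = (33 − 1)/(108 − 5) = 32/103 ≈ 0.311.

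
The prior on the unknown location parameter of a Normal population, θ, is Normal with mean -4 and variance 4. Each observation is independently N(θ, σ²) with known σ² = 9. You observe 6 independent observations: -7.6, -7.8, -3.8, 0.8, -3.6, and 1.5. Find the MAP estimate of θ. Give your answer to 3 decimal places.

θ̂_MAP = -3.576

n = 6; x̄ = ((-7.6) + (-7.8) + (-3.8) + 0.8 + (-3.6) + 1.5)/6 = -20.5/6 = -41/12 ≈ -3.4167.
For a Normal prior and Normal likelihood with known variance, the posterior is Normal; its mode equals its mean, the precision-weighted average.
Prior precision 1/σ₀² = 1/4 = 0.25; data precision n/σ² = 6/9 = 2/3.
θ̂ = (0.25·(-4) + (2/3)·(-41/12)) / (0.25 + 2/3) = (-59/18)/(11/12) = -118/33 ≈ -3.576.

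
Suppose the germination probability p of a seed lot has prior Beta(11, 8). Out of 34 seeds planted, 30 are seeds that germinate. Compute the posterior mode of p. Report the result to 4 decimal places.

Prior: Beta(11, 8).
Data: 30 successes in 34 trials. The binomial likelihood contributes p^30(1−p)^4, so the posterior is Beta(11+30, 8+4) = Beta(41, 12).
For Beta(a, b) with a, b > 1 the mode is (a−1)/(a+b−2) = 40/51 ≈ 0.7843.

p̂_MAP = 0.7843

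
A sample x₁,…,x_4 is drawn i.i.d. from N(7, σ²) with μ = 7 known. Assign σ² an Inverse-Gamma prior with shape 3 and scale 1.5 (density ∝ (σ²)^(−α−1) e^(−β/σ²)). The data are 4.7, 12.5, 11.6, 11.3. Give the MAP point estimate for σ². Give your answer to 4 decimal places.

Sum of squared deviations about the known mean: SS = (4.7−7)² + (12.5−7)² + (11.6−7)² + (11.3−7)² = 75.19.
The Normal likelihood contributes (σ²)^(−n/2) exp(−SS/(2σ²)), so the posterior is Inverse-Gamma(α + n/2, β + SS/2) = Inverse-Gamma(5, 39.095).
The mode of Inverse-Gamma(a, b) is b/(a+1) = 39.095/6 ≈ 6.5158.

σ̂²_MAP = 6.5158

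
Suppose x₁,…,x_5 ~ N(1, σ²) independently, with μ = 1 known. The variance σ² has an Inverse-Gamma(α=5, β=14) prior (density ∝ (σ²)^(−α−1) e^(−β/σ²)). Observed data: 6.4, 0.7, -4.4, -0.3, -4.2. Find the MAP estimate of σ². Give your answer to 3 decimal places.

Sum of squared deviations about the known mean: SS = (6.4−1)² + (0.7−1)² + (-4.4−1)² + (-0.3−1)² + (-4.2−1)² = 87.14.
The Normal likelihood contributes (σ²)^(−n/2) exp(−SS/(2σ²)), so the posterior is Inverse-Gamma(α + n/2, β + SS/2) = Inverse-Gamma(7.5, 57.57).
The mode of Inverse-Gamma(a, b) is b/(a+1) = 57.57/8.5 ≈ 6.773.

σ̂²_MAP = 6.773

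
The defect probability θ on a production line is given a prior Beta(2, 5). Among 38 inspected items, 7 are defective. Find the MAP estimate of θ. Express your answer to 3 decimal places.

θ̂_MAP = 0.186

Prior: Beta(2, 5).
Data: 7 successes in 38 trials. The binomial likelihood contributes θ^7(1−θ)^31, so the posterior is Beta(2+7, 5+31) = Beta(9, 36).
For Beta(a, b) with a, b > 1 the mode is (a−1)/(a+b−2) = 8/43 ≈ 0.186.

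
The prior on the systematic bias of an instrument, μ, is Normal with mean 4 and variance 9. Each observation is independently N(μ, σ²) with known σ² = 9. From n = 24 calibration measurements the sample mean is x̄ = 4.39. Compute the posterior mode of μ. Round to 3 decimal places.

n = 24, x̄ = 4.39.
For a Normal prior and Normal likelihood with known variance, the posterior is Normal; its mode equals its mean, the precision-weighted average.
Prior precision 1/σ₀² = 1/9; data precision n/σ² = 24/9 = 8/3.
μ̂ = ((1/9)·4 + (8/3)·4.39) / (1/9 + 8/3) = (2734/225)/(25/9) = 4.3744 ≈ 4.374.

μ̂_MAP = 4.374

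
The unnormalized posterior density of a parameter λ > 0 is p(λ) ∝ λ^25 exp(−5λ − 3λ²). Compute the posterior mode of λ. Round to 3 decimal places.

λ̂_MAP = 1.667

ℓ'(λ) = 25/λ − 5 − 6λ. Setting this to zero and multiplying by λ: 6λ² + 5λ − 25 = 0.
λ = (−5 + √(5² + 4·6·25)) / (2·6) = (−5 + √625) / 12 = (−5 + 25)/12 = 5/3.
ℓ''(λ) = −25/λ² − 6 < 0, confirming a maximum.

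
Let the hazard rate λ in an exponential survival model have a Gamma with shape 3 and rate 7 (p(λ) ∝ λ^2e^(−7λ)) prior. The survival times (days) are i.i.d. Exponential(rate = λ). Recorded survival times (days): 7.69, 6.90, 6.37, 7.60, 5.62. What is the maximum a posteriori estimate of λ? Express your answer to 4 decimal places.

λ̂_MAP = 0.1700

The Exponential(rate=λ) likelihood is ∝ λ^n e^(−λΣtᵢ). Here n = 5 and Σtᵢ = 7.69 + 6.90 + 6.37 + 7.60 + 5.62 = 34.18.
Posterior ∝ λ^2e^(−7λ) · λ^5e^(−34.18λ) = λ^7e^(−41.18λ), i.e. Gamma(8, 41.18).
Mode = (a−1)/b = 7/41.18 ≈ 0.1700.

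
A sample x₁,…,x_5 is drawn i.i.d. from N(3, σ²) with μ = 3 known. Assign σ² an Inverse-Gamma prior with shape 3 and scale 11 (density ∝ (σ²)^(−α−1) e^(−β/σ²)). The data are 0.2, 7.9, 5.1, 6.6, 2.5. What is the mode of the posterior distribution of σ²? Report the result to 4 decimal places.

σ̂²_MAP = 5.4977

Sum of squared deviations about the known mean: SS = (0.2−3)² + (7.9−3)² + (5.1−3)² + (6.6−3)² + (2.5−3)² = 49.47.
The Normal likelihood contributes (σ²)^(−n/2) exp(−SS/(2σ²)), so the posterior is Inverse-Gamma(α + n/2, β + SS/2) = Inverse-Gamma(5.5, 35.735).
The mode of Inverse-Gamma(a, b) is b/(a+1) = 35.735/6.5 ≈ 5.4977.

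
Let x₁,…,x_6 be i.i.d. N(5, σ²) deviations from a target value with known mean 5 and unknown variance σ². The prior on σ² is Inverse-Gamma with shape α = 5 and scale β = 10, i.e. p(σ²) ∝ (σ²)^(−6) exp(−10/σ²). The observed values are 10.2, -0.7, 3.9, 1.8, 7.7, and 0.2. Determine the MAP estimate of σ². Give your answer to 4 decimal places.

Sum of squared deviations about the known mean: SS = (10.2−5)² + (-0.7−5)² + (3.9−5)² + (1.8−5)² + (7.7−5)² + (0.2−5)² = 101.31.
The Normal likelihood contributes (σ²)^(−n/2) exp(−SS/(2σ²)), so the posterior is Inverse-Gamma(α + n/2, β + SS/2) = Inverse-Gamma(8, 60.655).
The mode of Inverse-Gamma(a, b) is b/(a+1) = 60.655/9 ≈ 6.7394.

σ̂²_MAP = 6.7394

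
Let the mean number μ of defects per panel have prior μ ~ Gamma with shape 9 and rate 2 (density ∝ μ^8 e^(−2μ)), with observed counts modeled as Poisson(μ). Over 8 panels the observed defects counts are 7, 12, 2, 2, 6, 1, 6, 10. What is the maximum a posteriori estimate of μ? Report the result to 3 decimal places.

Σxᵢ = 7+12+2+2+6+1+6+10 = 46, with n = 8.
Posterior ∝ μ^8e^(−2μ) · μ^46e^(−8μ) = μ^54e^(−10μ), i.e. Gamma(shape=55, rate=10).
The mode of a Gamma(a, b) with a ≥ 1 (shape–rate) is (a−1)/b = 54/10 ≈ 5.400.

μ̂_MAP = 5.400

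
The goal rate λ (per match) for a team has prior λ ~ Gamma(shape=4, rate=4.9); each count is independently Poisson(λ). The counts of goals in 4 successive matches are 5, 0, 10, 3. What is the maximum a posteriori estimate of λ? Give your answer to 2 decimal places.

λ̂_MAP = 2.36

Σxᵢ = 5+0+10+3 = 18, with n = 4.
Posterior ∝ λ^3e^(−4.9λ) · λ^18e^(−4λ) = λ^21e^(−8.9λ), i.e. Gamma(shape=22, rate=8.9).
The mode of a Gamma(a, b) with a ≥ 1 (shape–rate) is (a−1)/b = 21/8.9 ≈ 2.36.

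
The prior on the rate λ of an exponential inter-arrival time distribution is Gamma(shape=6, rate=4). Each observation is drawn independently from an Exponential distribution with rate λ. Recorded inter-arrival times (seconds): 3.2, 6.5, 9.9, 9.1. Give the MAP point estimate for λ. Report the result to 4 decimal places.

The Exponential(rate=λ) likelihood is ∝ λ^n e^(−λΣtᵢ). Here n = 4 and Σtᵢ = 3.2 + 6.5 + 9.9 + 9.1 = 28.7.
Posterior ∝ λ^5e^(−4λ) · λ^4e^(−28.7λ) = λ^9e^(−32.7λ), i.e. Gamma(10, 32.7).
Mode = (a−1)/b = 9/32.7 ≈ 0.2752.

λ̂_MAP = 0.2752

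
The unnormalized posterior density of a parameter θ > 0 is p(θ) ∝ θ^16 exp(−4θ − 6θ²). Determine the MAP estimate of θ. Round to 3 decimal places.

ℓ'(θ) = 16/θ − 4 − 12θ. Setting this to zero and multiplying by θ: 12θ² + 4θ − 16 = 0.
θ = (−4 + √(4² + 4·12·16)) / (2·12) = (−4 + √784) / 24 = (−4 + 28)/24 = 1.
ℓ''(θ) = −16/θ² − 12 < 0, confirming a maximum.

θ̂_MAP = 1.000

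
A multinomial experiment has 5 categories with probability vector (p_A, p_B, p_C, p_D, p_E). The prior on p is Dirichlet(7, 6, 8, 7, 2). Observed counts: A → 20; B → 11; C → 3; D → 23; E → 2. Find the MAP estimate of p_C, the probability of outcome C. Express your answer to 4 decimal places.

MAP estimate of p_C = 0.1190

The posterior is Dirichlet(αᵢ + nᵢ) = Dirichlet(27, 17, 11, 30, 4).
For a Dirichlet(a₁,…,a_K) with all aᵢ > 1, the mode has j-th component (aⱼ − 1)/(Σaᵢ − K).
Here Σaᵢ = 89 and K = 5, so p_C = (11 − 1)/(89 − 5) = 10/84 ≈ 0.1190.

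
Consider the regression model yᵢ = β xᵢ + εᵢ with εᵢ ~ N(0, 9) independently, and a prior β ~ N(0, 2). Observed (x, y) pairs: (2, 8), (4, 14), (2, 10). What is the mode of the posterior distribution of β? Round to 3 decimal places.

β̂_MAP = 3.228

log p(β | y) = −Σ(yᵢ − βxᵢ)²/(2·9) − β²/(2·2) + const.
Setting the derivative to zero: Σxᵢ(yᵢ − βxᵢ)/9 − β/2 = 0, so β = Σxᵢyᵢ / (Σxᵢ² + σ²/τ²).
Σxᵢyᵢ = 2·8 + 4·14 + 2·10 = 92; Σxᵢ² = 24; σ²/τ² = 4.5.
β̂_MAP = 92 / (24 + 4.5) = 92/28.5 ≈ 3.228.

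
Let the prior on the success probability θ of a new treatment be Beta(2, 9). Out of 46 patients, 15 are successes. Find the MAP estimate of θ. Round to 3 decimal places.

θ̂_MAP = 0.291

Prior: Beta(2, 9).
Data: 15 successes in 46 trials. The binomial likelihood contributes θ^15(1−θ)^31, so the posterior is Beta(2+15, 9+31) = Beta(17, 40).
For Beta(a, b) with a, b > 1 the mode is (a−1)/(a+b−2) = 16/55 ≈ 0.291.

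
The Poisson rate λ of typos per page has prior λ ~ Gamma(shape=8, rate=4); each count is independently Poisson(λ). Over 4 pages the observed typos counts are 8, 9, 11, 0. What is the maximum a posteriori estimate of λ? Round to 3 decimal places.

λ̂_MAP = 4.375

Σxᵢ = 8+9+11+0 = 28, with n = 4.
Posterior ∝ λ^7e^(−4λ) · λ^28e^(−4λ) = λ^35e^(−8λ), i.e. Gamma(shape=36, rate=8).
The mode of a Gamma(a, b) with a ≥ 1 (shape–rate) is (a−1)/b = 35/8 ≈ 4.375.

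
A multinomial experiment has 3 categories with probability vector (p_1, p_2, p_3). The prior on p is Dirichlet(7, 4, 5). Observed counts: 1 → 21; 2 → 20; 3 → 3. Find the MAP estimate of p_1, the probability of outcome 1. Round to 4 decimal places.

The posterior is Dirichlet(αᵢ + nᵢ) = Dirichlet(28, 24, 8).
For a Dirichlet(a₁,…,a_K) with all aᵢ > 1, the mode has j-th component (aⱼ − 1)/(Σaᵢ − K).
Here Σaᵢ = 60 and K = 3, so p_1 = (28 − 1)/(60 − 3) = 27/57 ≈ 0.4737.

MAP estimate: 0.4737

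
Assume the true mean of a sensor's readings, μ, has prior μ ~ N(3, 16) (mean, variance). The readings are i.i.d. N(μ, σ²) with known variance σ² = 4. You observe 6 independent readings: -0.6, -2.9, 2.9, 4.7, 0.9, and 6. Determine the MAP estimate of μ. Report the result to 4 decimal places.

μ̂_MAP = 1.8800

n = 6; x̄ = ((-0.6) + (-2.9) + 2.9 + 4.7 + 0.9 + 6)/6 = 11/6 = 11/6 ≈ 1.8333.
For a Normal prior and Normal likelihood with known variance, the posterior is Normal; its mode equals its mean, the precision-weighted average.
Prior precision 1/σ₀² = 1/16 = 0.0625; data precision n/σ² = 6/4 = 1.5.
μ̂ = (0.0625·3 + 1.5·(11/6)) / (0.0625 + 1.5) = 2.9375/1.5625 = 1.8800.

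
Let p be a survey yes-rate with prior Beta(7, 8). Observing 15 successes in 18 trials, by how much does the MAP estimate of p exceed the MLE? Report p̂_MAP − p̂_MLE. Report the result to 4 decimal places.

Posterior is Beta(22, 11); MAP = (22−1)/(33−2) = 21/31 ≈ 0.67742.
MLE ignores the prior: p̂_MLE = k/n = 15/18 ≈ 0.83333.
Difference = 21/31 − 15/18 = -29/186 ≈ -0.1559.

MAP − MLE = -0.1559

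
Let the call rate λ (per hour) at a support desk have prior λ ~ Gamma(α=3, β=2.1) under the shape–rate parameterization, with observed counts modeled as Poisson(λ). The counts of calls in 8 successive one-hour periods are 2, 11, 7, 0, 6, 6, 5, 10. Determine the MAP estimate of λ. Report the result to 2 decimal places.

λ̂_MAP = 4.85

Σxᵢ = 2+11+7+0+6+6+5+10 = 47, with n = 8.
Posterior ∝ λ^2e^(−2.1λ) · λ^47e^(−8λ) = λ^49e^(−10.1λ), i.e. Gamma(shape=50, rate=10.1).
The mode of a Gamma(a, b) with a ≥ 1 (shape–rate) is (a−1)/b = 49/10.1 ≈ 4.85.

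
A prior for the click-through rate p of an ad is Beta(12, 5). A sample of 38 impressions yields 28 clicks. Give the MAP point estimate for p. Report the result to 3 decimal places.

p̂_MAP = 0.736

Prior: Beta(12, 5).
Data: 28 successes in 38 trials. The binomial likelihood contributes p^28(1−p)^10, so the posterior is Beta(12+28, 5+10) = Beta(40, 15).
For Beta(a, b) with a, b > 1 the mode is (a−1)/(a+b−2) = 39/53 ≈ 0.736.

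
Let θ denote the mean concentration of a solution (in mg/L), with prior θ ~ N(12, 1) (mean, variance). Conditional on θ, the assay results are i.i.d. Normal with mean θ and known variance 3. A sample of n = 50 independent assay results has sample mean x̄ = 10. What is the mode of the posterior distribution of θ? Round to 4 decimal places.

n = 50, x̄ = 10.
For a Normal prior and Normal likelihood with known variance, the posterior is Normal; its mode equals its mean, the precision-weighted average.
Prior precision 1/σ₀² = 1/1 = 1; data precision n/σ² = 50/3.
θ̂ = (1·12 + (50/3)·10) / (1 + 50/3) = (536/3)/(53/3) = 536/53 ≈ 10.1132.

θ̂_MAP = 10.1132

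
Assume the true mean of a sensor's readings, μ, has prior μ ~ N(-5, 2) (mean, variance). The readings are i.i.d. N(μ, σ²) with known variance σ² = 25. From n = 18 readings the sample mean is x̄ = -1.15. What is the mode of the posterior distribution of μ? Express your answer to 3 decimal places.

μ̂_MAP = -2.728

n = 18, x̄ = -1.15.
For a Normal prior and Normal likelihood with known variance, the posterior is Normal; its mode equals its mean, the precision-weighted average.
Prior precision 1/σ₀² = 1/2 = 0.5; data precision n/σ² = 18/25 = 0.72.
μ̂ = (0.5·(-5) + 0.72·(-1.15)) / (0.5 + 0.72) = (-3.328)/1.22 = -832/305 ≈ -2.728.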